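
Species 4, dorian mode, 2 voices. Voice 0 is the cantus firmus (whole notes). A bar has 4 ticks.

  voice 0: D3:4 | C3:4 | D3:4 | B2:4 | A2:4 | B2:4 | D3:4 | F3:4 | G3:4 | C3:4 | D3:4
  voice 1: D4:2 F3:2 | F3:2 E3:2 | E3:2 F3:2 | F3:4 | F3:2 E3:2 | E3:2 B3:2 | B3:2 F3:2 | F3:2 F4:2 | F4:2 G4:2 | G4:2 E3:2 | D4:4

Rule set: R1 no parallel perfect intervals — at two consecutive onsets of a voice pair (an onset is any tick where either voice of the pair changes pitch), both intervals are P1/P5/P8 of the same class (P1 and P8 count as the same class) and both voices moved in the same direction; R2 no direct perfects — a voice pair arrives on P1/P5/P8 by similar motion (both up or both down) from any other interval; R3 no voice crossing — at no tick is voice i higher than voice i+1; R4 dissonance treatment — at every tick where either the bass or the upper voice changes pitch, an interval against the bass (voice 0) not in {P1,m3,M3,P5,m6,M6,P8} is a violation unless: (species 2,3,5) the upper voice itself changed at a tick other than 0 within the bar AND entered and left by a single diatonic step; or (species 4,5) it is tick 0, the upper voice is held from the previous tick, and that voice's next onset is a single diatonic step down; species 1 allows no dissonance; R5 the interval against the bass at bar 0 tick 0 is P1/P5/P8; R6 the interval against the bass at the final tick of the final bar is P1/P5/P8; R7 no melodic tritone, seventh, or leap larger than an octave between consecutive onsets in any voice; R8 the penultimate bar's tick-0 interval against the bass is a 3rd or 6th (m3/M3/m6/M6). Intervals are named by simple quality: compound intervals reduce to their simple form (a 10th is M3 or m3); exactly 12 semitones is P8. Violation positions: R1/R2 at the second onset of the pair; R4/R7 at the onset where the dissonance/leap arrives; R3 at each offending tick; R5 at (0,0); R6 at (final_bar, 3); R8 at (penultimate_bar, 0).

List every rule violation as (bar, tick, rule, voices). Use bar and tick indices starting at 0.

(2, 0, R4, (0, 1))
(5, 0, R4, (0, 1))
(6, 2, R7, (1,))
(8, 0, R4, (0, 1))
(9, 0, R8, (0, 1))
(9, 2, R7, (1,))
(10, 0, R2, (0, 1))
(10, 0, R7, (1,))

bar 0: v0=D3 v1=D4 downbeat P8
bar 1: v0=C3 v1=F3 downbeat P4
bar 2: v0=D3 v1=E3 downbeat M2
bar 3: v0=B2 v1=F3 downbeat TT
bar 4: v0=A2 v1=F3 downbeat m6
bar 5: v0=B2 v1=E3 downbeat P4
bar 6: v0=D3 v1=B3 downbeat M6
bar 7: v0=F3 v1=F3 downbeat P1
bar 8: v0=G3 v1=F4 downbeat m7
bar 9: v0=C3 v1=G4 downbeat P5
bar 10: v0=D3 v1=D4 downbeat P8
  -> R4 @ bar 2 tick 0 v(0, 1): D3/E3 M2 untreated
  -> R4 @ bar 5 tick 0 v(0, 1): B2/E3 P4 untreated
  -> R7 @ bar 6 tick 2 v(1,): B3->F3 leap 6st
  -> R4 @ bar 8 tick 0 v(0, 1): G3/F4 m7 untreated
  -> R8 @ bar 9 tick 0 v(0, 1): penult P5 not 3rd/6th
  -> R7 @ bar 9 tick 2 v(1,): G4->E3 leap 15st
  -> R2 @ bar 10 tick 0 v(0, 1): C3/E3 M3 -> D3/D4 P8 similar
  -> R7 @ bar 10 tick 0 v(1,): E3->D4 leap 10st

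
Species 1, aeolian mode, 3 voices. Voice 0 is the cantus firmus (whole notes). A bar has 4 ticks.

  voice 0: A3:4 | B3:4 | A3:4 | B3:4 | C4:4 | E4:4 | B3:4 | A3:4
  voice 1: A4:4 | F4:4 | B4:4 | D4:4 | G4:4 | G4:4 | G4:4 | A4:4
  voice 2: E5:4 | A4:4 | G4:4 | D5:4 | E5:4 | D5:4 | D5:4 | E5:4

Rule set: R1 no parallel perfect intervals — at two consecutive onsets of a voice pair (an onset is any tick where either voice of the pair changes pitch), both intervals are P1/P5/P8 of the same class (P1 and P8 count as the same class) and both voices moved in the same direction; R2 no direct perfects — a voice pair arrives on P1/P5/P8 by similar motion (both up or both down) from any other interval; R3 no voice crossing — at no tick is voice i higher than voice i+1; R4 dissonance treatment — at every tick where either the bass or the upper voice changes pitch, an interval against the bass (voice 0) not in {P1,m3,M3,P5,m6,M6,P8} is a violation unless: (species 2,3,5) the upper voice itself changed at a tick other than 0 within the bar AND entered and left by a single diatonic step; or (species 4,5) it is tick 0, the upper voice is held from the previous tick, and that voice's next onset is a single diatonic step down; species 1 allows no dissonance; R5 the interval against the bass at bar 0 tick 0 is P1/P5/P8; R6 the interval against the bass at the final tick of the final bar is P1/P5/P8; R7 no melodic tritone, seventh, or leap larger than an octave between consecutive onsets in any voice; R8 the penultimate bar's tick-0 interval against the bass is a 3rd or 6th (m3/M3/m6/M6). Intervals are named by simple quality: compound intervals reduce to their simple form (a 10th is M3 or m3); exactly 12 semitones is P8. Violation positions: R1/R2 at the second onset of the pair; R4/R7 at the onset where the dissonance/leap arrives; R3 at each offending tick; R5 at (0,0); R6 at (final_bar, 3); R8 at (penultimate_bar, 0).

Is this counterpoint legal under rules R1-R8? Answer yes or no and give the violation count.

No (12 violations)

bar 0: v0=A3 v1=A4 v2=E5 (P5)
bar 1: v0=B3 v1=F4 v2=A4 (m7)
bar 2: v0=A3 v1=B4 v2=G4 (m7)
bar 3: v0=B3 v1=D4 v2=D5 (m3)
bar 4: v0=C4 v1=G4 v2=E5 (M3)
bar 5: v0=E4 v1=G4 v2=D5 (m7)
bar 6: v0=B3 v1=G4 v2=D5 (m3)
bar 7: v0=A3 v1=A4 v2=E5 (P5)
  R4 @ bar1.0: B3/F4 TT untreated
  R4 @ bar1.0: B3/A4 m7 untreated
  R3 @ bar2.0: B4 above G4
  R4 @ bar2.0: A3/B4 M2 untreated
  R4 @ bar2.0: A3/G4 m7 untreated
  R7 @ bar2.0: F4->B4 leap 6st
  R3 @ bar2.1: B4 above G4
  R3 @ bar2.2: B4 above G4
  R3 @ bar2.3: B4 above G4
  R2 @ bar4.0: B3/D4 m3 -> C4/G4 P5 similar
  R4 @ bar5.0: E4/D5 m7 untreated
  R1 @ bar7.0: G4/D5 P5 -> A4/E5 P5 similar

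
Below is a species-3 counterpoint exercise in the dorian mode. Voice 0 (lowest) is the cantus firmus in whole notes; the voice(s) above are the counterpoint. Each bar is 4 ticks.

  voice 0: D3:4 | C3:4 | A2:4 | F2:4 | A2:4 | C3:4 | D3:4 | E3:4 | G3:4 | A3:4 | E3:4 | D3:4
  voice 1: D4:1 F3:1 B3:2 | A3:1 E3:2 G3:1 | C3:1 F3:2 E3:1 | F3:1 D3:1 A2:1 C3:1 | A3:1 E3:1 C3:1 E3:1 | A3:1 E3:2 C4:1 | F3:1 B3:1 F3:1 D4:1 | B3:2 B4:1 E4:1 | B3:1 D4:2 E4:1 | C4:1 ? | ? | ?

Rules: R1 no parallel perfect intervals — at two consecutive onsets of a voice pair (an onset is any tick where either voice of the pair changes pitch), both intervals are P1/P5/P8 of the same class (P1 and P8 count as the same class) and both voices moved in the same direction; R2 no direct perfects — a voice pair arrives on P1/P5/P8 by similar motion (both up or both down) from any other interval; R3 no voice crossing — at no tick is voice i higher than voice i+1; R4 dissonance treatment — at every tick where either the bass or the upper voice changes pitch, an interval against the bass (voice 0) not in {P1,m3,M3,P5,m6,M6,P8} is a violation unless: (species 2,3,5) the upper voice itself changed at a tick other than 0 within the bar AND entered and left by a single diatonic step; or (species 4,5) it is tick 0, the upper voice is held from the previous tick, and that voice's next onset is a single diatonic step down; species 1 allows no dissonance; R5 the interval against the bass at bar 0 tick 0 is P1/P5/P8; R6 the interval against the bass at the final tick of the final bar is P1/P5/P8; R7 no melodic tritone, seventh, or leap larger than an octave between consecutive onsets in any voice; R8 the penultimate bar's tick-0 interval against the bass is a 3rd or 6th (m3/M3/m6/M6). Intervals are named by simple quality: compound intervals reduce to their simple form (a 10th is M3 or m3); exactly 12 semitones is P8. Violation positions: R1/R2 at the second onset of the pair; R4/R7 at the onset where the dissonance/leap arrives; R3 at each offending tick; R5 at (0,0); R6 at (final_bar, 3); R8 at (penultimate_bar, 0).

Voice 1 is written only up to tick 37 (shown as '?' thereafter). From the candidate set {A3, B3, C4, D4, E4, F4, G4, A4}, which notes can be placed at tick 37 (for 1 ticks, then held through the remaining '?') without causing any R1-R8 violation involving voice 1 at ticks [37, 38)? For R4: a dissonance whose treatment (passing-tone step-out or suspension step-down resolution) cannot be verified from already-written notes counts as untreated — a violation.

A3: legal
B3: violates R4
C4: legal
D4: violates R4
E4: legal
F4: legal
G4: violates R4
A4: legal

{A3, A4, C4, E4, F4}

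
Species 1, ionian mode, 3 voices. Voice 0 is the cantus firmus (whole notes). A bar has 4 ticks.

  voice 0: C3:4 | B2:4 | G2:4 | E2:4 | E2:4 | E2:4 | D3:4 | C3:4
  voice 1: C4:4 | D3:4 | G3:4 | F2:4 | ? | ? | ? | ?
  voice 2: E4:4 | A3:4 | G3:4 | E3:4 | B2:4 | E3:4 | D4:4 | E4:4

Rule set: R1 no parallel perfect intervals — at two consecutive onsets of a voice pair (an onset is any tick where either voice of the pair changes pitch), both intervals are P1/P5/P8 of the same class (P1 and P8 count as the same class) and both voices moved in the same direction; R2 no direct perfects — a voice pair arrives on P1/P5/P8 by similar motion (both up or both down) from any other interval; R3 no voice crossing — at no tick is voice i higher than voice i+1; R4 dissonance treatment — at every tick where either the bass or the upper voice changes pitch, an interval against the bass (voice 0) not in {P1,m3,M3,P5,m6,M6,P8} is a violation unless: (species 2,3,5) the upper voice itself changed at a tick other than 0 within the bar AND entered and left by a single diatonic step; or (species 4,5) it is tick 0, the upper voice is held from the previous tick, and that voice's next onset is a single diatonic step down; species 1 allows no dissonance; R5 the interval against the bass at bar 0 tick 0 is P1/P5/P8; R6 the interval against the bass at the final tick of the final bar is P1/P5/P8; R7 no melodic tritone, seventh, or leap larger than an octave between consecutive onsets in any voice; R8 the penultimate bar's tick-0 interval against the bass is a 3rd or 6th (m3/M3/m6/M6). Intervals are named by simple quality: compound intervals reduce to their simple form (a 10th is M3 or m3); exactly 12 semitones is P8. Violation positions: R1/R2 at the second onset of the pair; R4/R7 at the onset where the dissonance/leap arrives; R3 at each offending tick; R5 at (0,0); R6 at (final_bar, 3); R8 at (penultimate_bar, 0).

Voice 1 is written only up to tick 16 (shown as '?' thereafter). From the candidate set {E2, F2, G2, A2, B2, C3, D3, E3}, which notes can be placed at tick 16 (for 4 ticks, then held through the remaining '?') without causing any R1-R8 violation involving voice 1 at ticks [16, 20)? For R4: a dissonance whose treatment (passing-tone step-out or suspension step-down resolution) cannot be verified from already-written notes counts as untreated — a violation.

E2: violates R2
F2: legal
G2: legal
A2: violates R4
B2: violates R7
C3: violates R3
D3: violates R3,R4
E3: violates R3,R7

{F2, G2}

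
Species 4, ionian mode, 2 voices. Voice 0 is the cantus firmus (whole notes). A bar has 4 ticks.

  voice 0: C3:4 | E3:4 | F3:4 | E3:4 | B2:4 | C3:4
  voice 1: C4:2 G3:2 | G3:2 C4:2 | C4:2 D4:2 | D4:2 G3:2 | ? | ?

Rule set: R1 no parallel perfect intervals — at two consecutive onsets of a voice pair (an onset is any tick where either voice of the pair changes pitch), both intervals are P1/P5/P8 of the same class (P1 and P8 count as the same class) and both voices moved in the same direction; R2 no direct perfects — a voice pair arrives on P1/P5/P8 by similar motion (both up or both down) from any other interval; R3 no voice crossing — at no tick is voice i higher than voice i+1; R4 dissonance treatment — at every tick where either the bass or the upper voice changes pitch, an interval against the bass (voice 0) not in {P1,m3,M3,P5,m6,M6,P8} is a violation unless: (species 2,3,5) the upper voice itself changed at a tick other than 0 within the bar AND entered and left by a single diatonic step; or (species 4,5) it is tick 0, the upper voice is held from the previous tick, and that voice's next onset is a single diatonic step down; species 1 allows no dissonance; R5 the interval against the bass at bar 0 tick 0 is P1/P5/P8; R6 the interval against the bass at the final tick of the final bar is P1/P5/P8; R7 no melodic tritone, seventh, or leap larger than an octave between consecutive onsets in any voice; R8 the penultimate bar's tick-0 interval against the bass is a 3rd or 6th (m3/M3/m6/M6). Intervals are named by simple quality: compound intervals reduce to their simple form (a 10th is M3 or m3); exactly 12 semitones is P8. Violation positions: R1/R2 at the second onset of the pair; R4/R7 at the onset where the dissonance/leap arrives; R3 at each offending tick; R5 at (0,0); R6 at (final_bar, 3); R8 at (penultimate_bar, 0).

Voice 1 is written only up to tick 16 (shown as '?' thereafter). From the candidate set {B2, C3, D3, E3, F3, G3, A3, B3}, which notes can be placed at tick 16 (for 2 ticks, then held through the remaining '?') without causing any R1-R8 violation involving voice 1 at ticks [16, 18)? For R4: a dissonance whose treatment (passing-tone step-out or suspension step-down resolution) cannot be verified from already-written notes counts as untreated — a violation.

B2: violates R2,R8
C3: violates R4,R8
D3: legal
E3: violates R4,R8
F3: violates R4,R8
G3: legal
A3: violates R4,R8
B3: violates R8

{D3, G3}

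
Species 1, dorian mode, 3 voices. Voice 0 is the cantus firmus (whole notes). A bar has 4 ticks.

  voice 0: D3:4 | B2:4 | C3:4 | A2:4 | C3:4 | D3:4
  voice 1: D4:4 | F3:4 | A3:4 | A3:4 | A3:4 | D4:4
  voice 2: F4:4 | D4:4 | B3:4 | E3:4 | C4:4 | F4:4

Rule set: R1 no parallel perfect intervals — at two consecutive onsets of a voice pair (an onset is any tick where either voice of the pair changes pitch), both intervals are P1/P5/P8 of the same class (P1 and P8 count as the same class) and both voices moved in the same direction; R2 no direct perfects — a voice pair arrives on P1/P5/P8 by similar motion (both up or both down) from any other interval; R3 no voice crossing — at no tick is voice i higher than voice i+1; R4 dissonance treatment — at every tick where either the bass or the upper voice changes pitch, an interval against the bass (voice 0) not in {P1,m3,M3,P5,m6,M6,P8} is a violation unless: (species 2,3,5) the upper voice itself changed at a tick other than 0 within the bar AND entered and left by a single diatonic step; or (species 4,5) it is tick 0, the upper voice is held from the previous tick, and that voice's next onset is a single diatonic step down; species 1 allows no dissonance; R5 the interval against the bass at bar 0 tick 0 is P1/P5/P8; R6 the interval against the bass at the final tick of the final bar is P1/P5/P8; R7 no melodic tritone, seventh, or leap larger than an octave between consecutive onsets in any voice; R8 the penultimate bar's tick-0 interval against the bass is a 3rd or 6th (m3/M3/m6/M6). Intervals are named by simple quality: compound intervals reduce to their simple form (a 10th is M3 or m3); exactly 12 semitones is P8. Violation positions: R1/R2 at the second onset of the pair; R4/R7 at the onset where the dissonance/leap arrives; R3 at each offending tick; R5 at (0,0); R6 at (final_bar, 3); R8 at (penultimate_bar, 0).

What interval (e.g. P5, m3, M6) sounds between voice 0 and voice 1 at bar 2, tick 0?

voice 0=C3 voice 1=A3 -> M6

M6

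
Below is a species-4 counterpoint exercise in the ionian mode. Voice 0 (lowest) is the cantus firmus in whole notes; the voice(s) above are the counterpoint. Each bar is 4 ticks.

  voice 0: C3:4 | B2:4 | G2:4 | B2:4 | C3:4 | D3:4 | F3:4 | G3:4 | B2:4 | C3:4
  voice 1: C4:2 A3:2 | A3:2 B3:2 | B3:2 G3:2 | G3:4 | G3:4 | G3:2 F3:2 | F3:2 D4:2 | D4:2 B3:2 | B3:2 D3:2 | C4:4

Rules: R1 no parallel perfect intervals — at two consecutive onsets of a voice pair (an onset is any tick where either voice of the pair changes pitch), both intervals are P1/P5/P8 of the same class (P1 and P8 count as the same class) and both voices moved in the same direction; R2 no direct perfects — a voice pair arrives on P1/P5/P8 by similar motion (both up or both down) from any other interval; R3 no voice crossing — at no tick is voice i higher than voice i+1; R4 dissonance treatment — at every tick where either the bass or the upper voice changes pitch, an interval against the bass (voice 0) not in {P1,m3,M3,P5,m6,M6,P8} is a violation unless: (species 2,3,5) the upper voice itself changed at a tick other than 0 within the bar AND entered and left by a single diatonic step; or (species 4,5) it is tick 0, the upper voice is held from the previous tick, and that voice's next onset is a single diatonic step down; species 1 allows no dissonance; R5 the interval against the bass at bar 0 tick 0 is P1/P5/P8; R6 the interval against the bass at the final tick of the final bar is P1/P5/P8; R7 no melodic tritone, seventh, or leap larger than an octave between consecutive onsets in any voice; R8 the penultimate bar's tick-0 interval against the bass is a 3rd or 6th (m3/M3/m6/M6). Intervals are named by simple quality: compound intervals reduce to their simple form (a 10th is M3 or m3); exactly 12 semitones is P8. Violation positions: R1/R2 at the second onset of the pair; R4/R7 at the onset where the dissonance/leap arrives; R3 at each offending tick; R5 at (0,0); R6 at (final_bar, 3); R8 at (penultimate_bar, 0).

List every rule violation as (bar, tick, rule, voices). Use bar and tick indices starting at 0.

bar 0: v0=C3 v1=C4 downbeat P8
bar 1: v0=B2 v1=A3 downbeat m7
bar 2: v0=G2 v1=B3 downbeat M3
bar 3: v0=B2 v1=G3 downbeat m6
bar 4: v0=C3 v1=G3 downbeat P5
bar 5: v0=D3 v1=G3 downbeat P4
bar 6: v0=F3 v1=F3 downbeat P1
bar 7: v0=G3 v1=D4 downbeat P5
bar 8: v0=B2 v1=B3 downbeat P8
bar 9: v0=C3 v1=C4 downbeat P8
  -> R4 @ bar 1 tick 0 v(0, 1): B2/A3 m7 untreated
  -> R8 @ bar 8 tick 0 v(0, 1): penult P8 not 3rd/6th
  -> R2 @ bar 9 tick 0 v(0, 1): B2/D3 m3 -> C3/C4 P8 similar
  -> R7 @ bar 9 tick 0 v(1,): D3->C4 leap 10st

(1, 0, R4, (0, 1))
(8, 0, R8, (0, 1))
(9, 0, R2, (0, 1))
(9, 0, R7, (1,))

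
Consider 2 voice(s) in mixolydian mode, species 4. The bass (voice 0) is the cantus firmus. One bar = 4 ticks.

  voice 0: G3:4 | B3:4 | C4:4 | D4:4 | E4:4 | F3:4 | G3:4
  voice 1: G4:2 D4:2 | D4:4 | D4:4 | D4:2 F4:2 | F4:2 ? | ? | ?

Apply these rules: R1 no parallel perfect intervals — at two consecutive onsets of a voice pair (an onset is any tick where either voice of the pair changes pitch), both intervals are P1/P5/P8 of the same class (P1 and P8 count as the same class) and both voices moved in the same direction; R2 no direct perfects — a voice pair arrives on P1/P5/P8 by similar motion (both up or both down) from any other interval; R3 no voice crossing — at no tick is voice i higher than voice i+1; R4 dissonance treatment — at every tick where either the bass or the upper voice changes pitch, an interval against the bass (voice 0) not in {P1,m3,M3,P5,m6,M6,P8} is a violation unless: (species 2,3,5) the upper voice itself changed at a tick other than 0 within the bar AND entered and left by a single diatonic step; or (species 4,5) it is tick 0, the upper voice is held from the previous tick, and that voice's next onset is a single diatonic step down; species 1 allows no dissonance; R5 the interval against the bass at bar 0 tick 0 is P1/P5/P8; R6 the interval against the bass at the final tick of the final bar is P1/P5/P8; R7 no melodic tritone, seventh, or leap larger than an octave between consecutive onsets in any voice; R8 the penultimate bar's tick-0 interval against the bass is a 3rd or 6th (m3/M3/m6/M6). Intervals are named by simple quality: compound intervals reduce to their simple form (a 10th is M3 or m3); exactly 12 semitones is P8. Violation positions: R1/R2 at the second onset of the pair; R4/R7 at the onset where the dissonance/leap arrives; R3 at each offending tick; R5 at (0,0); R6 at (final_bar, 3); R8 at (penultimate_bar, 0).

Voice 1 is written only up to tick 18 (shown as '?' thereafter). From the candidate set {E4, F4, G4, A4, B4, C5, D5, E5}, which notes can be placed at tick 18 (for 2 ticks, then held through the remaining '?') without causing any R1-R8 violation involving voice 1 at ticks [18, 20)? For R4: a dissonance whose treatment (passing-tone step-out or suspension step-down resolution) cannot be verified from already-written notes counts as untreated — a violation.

E4: legal
F4: legal
G4: legal
A4: violates R4
B4: violates R7
C5: legal
D5: violates R4
E5: violates R7

{C5, E4, F4, G4}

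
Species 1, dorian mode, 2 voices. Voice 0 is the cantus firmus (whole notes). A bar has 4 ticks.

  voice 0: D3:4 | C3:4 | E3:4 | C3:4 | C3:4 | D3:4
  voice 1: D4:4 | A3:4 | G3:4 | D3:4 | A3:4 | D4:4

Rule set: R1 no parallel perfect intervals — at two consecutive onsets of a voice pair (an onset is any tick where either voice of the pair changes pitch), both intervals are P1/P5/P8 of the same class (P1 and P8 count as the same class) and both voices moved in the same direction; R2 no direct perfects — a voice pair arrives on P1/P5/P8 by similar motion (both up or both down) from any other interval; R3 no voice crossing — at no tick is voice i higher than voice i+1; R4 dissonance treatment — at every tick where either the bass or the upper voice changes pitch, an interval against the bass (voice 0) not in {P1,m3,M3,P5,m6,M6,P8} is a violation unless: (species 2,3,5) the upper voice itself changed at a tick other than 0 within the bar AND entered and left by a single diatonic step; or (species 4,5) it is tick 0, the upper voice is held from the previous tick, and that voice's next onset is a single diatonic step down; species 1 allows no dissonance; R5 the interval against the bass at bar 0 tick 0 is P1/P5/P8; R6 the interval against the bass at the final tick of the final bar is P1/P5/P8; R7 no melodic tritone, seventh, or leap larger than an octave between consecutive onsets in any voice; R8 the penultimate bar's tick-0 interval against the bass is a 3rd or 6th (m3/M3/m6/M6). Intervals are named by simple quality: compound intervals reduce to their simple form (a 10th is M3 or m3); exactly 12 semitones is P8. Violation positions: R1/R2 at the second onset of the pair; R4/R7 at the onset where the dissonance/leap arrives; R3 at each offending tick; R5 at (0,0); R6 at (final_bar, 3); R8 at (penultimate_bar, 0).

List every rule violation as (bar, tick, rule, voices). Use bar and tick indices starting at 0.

bar 0: v0=D3 v1=D4 downbeat P8
bar 1: v0=C3 v1=A3 downbeat M6
bar 2: v0=E3 v1=G3 downbeat m3
bar 3: v0=C3 v1=D3 downbeat M2
bar 4: v0=C3 v1=A3 downbeat M6
bar 5: v0=D3 v1=D4 downbeat P8
  -> R4 @ bar 3 tick 0 v(0, 1): C3/D3 M2 untreated
  -> R2 @ bar 5 tick 0 v(0, 1): C3/A3 M6 -> D3/D4 P8 similar

(3, 0, R4, (0, 1))
(5, 0, R2, (0, 1))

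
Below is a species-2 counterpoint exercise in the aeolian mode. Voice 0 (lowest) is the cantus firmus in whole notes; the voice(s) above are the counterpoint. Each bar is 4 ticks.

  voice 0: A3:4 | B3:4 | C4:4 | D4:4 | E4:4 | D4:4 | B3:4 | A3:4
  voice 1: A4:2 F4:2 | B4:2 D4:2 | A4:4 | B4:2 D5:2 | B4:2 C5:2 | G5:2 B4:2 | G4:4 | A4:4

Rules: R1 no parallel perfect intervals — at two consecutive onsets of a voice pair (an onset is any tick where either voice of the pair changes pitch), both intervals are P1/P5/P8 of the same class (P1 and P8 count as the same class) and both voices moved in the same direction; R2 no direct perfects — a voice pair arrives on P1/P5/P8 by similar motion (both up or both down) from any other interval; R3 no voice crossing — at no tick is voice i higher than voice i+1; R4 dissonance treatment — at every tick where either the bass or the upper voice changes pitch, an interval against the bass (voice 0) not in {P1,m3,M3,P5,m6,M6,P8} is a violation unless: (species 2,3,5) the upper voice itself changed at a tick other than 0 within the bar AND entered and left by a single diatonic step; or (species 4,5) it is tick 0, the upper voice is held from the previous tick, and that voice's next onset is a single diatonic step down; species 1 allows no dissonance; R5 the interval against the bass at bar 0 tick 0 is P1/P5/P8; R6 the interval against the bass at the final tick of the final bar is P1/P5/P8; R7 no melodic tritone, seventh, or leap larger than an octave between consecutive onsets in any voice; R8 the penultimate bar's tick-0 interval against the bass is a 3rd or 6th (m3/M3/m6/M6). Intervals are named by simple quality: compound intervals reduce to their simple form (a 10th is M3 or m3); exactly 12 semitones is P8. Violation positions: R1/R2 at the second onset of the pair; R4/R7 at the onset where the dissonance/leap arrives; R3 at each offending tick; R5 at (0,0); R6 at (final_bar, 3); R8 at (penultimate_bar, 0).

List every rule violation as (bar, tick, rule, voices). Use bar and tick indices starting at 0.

bar 0: v0=A3 v1=A4 downbeat P8
bar 1: v0=B3 v1=B4 downbeat P8
bar 2: v0=C4 v1=A4 downbeat M6
bar 3: v0=D4 v1=B4 downbeat M6
bar 4: v0=E4 v1=B4 downbeat P5
bar 5: v0=D4 v1=G5 downbeat P4
bar 6: v0=B3 v1=G4 downbeat m6
bar 7: v0=A3 v1=A4 downbeat P8
  -> R2 @ bar 1 tick 0 v(0, 1): A3/F4 m6 -> B3/B4 P8 similar
  -> R7 @ bar 1 tick 0 v(1,): F4->B4 leap 6st
  -> R4 @ bar 5 tick 0 v(0, 1): D4/G5 P4 untreated

(1, 0, R2, (0, 1))
(1, 0, R7, (1,))
(5, 0, R4, (0, 1))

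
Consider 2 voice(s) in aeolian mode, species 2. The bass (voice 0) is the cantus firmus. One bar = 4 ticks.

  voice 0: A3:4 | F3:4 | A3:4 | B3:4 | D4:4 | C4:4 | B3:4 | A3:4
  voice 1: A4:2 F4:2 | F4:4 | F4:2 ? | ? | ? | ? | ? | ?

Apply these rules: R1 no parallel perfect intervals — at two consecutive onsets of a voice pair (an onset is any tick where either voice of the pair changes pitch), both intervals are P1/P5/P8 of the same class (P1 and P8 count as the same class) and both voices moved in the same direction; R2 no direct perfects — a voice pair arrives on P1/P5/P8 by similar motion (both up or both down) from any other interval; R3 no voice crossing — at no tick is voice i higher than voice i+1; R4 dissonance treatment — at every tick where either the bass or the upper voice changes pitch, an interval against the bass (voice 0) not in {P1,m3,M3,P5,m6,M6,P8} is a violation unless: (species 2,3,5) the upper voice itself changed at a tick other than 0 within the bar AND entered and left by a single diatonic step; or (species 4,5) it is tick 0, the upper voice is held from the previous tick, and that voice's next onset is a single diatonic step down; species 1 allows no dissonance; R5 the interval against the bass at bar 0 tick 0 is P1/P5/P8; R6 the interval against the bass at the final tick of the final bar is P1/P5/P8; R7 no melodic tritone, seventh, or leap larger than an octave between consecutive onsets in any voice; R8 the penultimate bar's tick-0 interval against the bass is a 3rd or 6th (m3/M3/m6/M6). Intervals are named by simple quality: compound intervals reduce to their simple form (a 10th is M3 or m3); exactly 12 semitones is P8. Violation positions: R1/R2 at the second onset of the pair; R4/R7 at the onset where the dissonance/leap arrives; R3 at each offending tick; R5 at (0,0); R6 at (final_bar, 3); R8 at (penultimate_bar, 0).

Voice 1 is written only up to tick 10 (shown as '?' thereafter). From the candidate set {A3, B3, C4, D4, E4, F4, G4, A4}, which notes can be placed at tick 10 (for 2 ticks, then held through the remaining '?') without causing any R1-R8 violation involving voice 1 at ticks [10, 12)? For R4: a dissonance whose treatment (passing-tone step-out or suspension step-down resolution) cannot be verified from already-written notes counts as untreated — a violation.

A3: legal
B3: violates R4,R7
C4: legal
D4: violates R4
E4: legal
F4: legal
G4: violates R4
A4: legal

{A3, A4, C4, E4, F4}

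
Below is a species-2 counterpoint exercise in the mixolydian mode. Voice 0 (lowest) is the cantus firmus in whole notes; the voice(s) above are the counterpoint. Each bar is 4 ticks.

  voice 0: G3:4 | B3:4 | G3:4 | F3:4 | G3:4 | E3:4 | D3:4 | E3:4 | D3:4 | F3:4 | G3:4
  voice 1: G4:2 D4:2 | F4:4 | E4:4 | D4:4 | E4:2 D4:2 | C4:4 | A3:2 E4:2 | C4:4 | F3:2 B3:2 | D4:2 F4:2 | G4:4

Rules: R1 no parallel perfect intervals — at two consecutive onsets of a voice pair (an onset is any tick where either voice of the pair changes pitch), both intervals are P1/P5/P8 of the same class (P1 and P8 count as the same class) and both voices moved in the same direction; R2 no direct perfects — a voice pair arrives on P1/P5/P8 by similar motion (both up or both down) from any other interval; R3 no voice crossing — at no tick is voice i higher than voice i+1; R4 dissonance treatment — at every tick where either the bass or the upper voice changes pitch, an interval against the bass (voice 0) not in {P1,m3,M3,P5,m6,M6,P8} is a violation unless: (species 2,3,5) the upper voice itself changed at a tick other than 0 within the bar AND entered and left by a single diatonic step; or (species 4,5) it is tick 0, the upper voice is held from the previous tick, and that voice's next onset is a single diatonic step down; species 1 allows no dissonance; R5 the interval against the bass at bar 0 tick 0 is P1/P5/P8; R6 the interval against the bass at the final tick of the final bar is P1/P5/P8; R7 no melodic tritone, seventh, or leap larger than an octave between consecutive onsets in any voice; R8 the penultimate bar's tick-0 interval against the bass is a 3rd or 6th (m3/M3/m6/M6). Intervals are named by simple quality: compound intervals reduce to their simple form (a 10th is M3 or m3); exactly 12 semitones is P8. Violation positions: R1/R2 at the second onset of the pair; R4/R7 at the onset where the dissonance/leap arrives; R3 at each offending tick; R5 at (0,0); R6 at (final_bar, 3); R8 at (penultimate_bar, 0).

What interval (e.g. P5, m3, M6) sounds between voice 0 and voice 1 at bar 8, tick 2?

M6

voice 0=D3 voice 1=B3 -> M6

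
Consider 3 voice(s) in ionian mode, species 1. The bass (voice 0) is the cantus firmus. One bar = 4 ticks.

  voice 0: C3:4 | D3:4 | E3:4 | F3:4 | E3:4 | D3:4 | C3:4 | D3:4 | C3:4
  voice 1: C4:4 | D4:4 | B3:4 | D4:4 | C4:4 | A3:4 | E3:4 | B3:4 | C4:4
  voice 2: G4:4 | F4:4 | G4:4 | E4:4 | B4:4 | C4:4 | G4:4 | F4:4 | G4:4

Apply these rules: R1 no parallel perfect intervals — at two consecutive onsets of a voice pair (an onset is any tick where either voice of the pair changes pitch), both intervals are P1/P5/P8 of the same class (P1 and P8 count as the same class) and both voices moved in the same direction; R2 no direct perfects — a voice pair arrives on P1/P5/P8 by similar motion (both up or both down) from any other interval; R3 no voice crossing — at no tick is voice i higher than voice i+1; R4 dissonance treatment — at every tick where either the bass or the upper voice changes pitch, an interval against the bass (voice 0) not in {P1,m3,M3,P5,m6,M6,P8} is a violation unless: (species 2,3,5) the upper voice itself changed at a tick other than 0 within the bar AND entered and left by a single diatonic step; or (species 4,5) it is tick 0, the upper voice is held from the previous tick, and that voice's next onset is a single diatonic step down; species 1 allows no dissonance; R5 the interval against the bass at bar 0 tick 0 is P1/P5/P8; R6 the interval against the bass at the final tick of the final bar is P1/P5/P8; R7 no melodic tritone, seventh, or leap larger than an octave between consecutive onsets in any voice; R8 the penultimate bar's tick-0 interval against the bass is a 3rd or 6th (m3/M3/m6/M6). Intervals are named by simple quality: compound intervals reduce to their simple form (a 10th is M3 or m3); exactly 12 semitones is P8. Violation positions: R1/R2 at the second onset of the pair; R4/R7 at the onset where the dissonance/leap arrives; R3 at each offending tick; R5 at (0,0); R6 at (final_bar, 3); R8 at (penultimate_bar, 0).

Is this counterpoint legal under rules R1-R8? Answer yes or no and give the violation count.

No (6 violations)

bar 0: v0=C3 v1=C4 v2=G4 (P5)
bar 1: v0=D3 v1=D4 v2=F4 (m3)
bar 2: v0=E3 v1=B3 v2=G4 (m3)
bar 3: v0=F3 v1=D4 v2=E4 (M7)
bar 4: v0=E3 v1=C4 v2=B4 (P5)
bar 5: v0=D3 v1=A3 v2=C4 (m7)
bar 6: v0=C3 v1=E3 v2=G4 (P5)
bar 7: v0=D3 v1=B3 v2=F4 (m3)
bar 8: v0=C3 v1=C4 v2=G4 (P5)
  R1 @ bar1.0: C3/C4 P8 -> D3/D4 P8 similar
  R4 @ bar3.0: F3/E4 M7 untreated
  R2 @ bar5.0: E3/C4 m6 -> D3/A3 P5 similar
  R4 @ bar5.0: D3/C4 m7 untreated
  R7 @ bar5.0: B4->C4 leap 11st
  R2 @ bar8.0: B3/F4 TT -> C4/G4 P5 similar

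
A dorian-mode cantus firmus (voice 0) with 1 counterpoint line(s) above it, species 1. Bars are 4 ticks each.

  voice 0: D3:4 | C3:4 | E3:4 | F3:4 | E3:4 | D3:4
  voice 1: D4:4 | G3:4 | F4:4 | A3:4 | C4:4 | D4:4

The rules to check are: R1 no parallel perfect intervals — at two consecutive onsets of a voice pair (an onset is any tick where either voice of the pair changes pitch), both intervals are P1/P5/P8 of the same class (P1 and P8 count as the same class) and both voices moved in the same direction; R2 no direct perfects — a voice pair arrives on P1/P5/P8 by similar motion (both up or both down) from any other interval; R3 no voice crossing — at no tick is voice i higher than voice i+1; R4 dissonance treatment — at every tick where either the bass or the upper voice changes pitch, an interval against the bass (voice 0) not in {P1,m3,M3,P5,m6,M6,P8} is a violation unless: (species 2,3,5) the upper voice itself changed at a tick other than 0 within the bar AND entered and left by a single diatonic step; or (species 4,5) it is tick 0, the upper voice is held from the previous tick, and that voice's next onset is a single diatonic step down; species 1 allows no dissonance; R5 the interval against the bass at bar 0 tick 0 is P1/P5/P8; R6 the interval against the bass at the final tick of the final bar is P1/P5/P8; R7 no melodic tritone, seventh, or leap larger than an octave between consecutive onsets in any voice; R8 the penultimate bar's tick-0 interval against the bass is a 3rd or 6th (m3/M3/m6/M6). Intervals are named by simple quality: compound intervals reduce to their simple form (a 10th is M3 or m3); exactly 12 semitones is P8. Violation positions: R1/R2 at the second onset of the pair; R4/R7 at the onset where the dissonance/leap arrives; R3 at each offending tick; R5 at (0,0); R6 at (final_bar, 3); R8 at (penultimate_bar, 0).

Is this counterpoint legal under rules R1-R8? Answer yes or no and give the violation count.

No (3 violations)

bar 0: v0=D3 v1=D4 (P8)
bar 1: v0=C3 v1=G3 (P5)
bar 2: v0=E3 v1=F4 (m2)
bar 3: v0=F3 v1=A3 (M3)
bar 4: v0=E3 v1=C4 (m6)
bar 5: v0=D3 v1=D4 (P8)
  R2 @ bar1.0: D3/D4 P8 -> C3/G3 P5 similar
  R4 @ bar2.0: E3/F4 m2 untreated
  R7 @ bar2.0: G3->F4 leap 10st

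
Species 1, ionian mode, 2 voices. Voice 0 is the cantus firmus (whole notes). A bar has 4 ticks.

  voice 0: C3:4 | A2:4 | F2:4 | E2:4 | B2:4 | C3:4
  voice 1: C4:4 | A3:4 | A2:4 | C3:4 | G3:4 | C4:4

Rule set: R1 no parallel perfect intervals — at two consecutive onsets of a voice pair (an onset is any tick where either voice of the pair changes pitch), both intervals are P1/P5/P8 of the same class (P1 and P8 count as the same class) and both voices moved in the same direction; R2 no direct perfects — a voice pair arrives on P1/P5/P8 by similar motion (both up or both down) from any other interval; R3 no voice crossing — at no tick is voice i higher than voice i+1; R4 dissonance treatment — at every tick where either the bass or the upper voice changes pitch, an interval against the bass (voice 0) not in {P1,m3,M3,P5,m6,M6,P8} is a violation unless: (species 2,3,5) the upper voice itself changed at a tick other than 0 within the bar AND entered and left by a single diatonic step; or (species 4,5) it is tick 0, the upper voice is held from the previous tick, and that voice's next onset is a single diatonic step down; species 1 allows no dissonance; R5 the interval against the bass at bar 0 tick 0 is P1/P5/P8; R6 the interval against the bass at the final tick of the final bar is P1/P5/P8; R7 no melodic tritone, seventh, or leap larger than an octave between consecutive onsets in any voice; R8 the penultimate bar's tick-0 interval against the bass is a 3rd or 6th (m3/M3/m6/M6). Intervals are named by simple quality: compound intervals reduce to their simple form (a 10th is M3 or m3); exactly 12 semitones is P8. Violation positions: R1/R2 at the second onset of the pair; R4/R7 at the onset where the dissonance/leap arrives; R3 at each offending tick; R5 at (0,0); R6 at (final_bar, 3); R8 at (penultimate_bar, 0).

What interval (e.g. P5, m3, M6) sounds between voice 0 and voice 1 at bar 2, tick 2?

M3

voice 0=F2 voice 1=A2 -> M3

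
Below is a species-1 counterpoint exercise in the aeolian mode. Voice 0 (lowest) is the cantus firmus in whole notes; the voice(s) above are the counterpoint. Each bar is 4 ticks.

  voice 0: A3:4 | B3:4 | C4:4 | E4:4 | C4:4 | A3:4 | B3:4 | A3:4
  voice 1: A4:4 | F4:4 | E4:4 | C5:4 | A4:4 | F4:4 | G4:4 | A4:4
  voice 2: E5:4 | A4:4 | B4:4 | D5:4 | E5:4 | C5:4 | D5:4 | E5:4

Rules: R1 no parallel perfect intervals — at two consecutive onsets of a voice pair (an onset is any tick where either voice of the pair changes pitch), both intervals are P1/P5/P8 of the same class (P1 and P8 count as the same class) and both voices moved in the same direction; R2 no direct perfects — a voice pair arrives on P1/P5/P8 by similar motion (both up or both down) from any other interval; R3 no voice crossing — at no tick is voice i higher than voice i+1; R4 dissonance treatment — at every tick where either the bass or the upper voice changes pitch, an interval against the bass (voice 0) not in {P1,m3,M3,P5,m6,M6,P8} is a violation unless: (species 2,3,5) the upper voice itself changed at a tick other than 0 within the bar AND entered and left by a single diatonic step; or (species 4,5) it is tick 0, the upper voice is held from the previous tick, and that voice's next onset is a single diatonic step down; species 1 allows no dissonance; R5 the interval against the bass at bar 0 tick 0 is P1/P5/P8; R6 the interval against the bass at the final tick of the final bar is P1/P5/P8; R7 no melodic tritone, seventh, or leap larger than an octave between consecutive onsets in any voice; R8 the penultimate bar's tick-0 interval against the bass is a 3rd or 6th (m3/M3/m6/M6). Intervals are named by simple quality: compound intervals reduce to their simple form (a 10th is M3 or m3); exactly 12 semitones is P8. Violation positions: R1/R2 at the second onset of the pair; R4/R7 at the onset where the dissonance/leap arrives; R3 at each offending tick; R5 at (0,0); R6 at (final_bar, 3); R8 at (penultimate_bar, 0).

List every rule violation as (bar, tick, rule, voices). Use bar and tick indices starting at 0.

(1, 0, R4, (0, 1))
(1, 0, R4, (0, 2))
(2, 0, R4, (0, 2))
(3, 0, R4, (0, 2))
(5, 0, R1, (1, 2))
(6, 0, R1, (1, 2))
(7, 0, R1, (1, 2))

bar 0: v0=A3 v1=A4 v2=E5 downbeat P5
bar 1: v0=B3 v1=F4 v2=A4 downbeat m7
bar 2: v0=C4 v1=E4 v2=B4 downbeat M7
bar 3: v0=E4 v1=C5 v2=D5 downbeat m7
bar 4: v0=C4 v1=A4 v2=E5 downbeat M3
bar 5: v0=A3 v1=F4 v2=C5 downbeat m3
bar 6: v0=B3 v1=G4 v2=D5 downbeat m3
bar 7: v0=A3 v1=A4 v2=E5 downbeat P5
  -> R4 @ bar 1 tick 0 v(0, 1): B3/F4 TT untreated
  -> R4 @ bar 1 tick 0 v(0, 2): B3/A4 m7 untreated
  -> R4 @ bar 2 tick 0 v(0, 2): C4/B4 M7 untreated
  -> R4 @ bar 3 tick 0 v(0, 2): E4/D5 m7 untreated
  -> R1 @ bar 5 tick 0 v(1, 2): A4/E5 P5 -> F4/C5 P5 similar
  -> R1 @ bar 6 tick 0 v(1, 2): F4/C5 P5 -> G4/D5 P5 similar
  -> R1 @ bar 7 tick 0 v(1, 2): G4/D5 P5 -> A4/E5 P5 similar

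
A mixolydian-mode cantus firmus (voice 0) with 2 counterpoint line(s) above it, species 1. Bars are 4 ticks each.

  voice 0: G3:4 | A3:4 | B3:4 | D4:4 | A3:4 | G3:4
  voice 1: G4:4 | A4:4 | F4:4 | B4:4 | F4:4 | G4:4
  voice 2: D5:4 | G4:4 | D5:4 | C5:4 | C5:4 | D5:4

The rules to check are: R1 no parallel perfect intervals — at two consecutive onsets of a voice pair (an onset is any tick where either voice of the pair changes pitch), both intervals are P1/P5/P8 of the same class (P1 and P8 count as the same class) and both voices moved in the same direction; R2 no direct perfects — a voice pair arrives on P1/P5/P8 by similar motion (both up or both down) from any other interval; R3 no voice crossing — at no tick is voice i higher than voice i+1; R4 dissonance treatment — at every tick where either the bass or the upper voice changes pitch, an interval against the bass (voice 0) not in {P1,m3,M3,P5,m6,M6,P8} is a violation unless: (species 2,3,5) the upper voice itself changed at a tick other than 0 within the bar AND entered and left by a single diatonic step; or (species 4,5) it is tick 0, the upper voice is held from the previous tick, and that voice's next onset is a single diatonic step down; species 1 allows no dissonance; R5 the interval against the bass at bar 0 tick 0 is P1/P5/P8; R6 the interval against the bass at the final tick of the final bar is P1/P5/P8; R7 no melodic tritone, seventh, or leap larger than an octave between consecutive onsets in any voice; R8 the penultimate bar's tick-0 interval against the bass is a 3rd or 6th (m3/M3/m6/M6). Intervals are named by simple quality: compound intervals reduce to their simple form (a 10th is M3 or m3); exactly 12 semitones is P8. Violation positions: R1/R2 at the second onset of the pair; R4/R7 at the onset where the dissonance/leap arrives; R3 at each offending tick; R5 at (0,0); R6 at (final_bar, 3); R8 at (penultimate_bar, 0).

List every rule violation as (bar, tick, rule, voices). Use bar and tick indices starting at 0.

bar 0: v0=G3 v1=G4 v2=D5 downbeat P5
bar 1: v0=A3 v1=A4 v2=G4 downbeat m7
bar 2: v0=B3 v1=F4 v2=D5 downbeat m3
bar 3: v0=D4 v1=B4 v2=C5 downbeat m7
bar 4: v0=A3 v1=F4 v2=C5 downbeat m3
bar 5: v0=G3 v1=G4 v2=D5 downbeat P5
  -> R1 @ bar 1 tick 0 v(0, 1): G3/G4 P8 -> A3/A4 P8 similar
  -> R3 @ bar 1 tick 0 v(1, 2): A4 above G4
  -> R4 @ bar 1 tick 0 v(0, 2): A3/G4 m7 untreated
  -> R3 @ bar 1 tick 1 v(1, 2): A4 above G4
  -> R3 @ bar 1 tick 2 v(1, 2): A4 above G4
  -> R3 @ bar 1 tick 3 v(1, 2): A4 above G4
  -> R4 @ bar 2 tick 0 v(0, 1): B3/F4 TT untreated
  -> R4 @ bar 3 tick 0 v(0, 2): D4/C5 m7 untreated
  -> R7 @ bar 3 tick 0 v(1,): F4->B4 leap 6st
  -> R7 @ bar 4 tick 0 v(1,): B4->F4 leap 6st
  -> R1 @ bar 5 tick 0 v(1, 2): F4/C5 P5 -> G4/D5 P5 similar

(1, 0, R1, (0, 1))
(1, 0, R3, (1, 2))
(1, 0, R4, (0, 2))
(1, 1, R3, (1, 2))
(1, 2, R3, (1, 2))
(1, 3, R3, (1, 2))
(2, 0, R4, (0, 1))
(3, 0, R4, (0, 2))
(3, 0, R7, (1,))
(4, 0, R7, (1,))
(5, 0, R1, (1, 2))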